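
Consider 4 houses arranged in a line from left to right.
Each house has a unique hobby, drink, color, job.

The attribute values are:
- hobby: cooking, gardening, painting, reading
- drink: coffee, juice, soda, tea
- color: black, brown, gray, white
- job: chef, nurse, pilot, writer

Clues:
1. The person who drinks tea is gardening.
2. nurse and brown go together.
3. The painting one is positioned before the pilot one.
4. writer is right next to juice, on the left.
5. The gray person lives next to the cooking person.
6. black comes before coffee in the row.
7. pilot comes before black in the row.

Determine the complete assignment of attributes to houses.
Solution:

House | Hobby | Drink | Color | Job
-----------------------------------
  1   | painting | soda | gray | writer
  2   | cooking | juice | white | pilot
  3   | gardening | tea | black | chef
  4   | reading | coffee | brown | nurse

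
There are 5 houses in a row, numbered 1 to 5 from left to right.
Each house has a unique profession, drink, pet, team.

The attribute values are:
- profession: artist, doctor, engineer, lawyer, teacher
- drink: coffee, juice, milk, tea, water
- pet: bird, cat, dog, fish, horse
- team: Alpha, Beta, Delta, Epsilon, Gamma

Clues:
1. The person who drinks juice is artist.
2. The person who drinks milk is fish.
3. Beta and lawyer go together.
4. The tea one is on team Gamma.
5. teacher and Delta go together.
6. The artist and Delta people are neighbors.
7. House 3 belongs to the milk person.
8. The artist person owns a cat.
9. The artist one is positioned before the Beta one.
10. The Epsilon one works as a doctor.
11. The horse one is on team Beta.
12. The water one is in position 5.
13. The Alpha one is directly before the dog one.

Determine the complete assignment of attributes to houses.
Solution:

House | Profession | Drink | Pet | Team
---------------------------------------
  1   | artist | juice | cat | Alpha
  2   | teacher | coffee | dog | Delta
  3   | doctor | milk | fish | Epsilon
  4   | engineer | tea | bird | Gamma
  5   | lawyer | water | horse | Beta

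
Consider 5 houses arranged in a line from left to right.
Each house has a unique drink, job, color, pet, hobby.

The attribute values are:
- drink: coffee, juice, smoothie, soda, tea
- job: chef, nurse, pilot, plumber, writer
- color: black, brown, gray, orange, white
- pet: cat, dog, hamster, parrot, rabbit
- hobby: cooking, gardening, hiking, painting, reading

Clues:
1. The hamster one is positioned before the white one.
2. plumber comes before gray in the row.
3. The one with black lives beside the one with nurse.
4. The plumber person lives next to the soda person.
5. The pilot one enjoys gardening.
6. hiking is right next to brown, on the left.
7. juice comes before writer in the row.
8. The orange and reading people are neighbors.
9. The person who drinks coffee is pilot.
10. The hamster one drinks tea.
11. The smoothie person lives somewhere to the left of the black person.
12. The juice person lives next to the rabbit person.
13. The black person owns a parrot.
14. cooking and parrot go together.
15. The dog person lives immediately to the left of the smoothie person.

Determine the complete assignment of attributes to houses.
Solution:

House | Drink | Job | Color | Pet | Hobby
-----------------------------------------
  1   | juice | chef | orange | dog | hiking
  2   | smoothie | plumber | brown | rabbit | reading
  3   | soda | writer | black | parrot | cooking
  4   | tea | nurse | gray | hamster | painting
  5   | coffee | pilot | white | cat | gardening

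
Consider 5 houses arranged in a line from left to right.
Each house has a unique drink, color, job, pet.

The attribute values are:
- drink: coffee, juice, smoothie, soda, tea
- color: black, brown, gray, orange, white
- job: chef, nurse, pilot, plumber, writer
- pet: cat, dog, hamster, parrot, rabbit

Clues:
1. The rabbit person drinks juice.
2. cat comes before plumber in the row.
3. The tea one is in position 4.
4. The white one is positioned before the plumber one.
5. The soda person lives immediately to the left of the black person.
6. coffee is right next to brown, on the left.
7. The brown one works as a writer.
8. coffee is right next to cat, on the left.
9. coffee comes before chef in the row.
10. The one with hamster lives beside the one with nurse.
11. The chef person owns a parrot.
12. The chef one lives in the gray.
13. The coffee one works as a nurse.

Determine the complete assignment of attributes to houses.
Solution:

House | Drink | Color | Job | Pet
---------------------------------
  1   | soda | white | pilot | hamster
  2   | coffee | black | nurse | dog
  3   | smoothie | brown | writer | cat
  4   | tea | gray | chef | parrot
  5   | juice | orange | plumber | rabbit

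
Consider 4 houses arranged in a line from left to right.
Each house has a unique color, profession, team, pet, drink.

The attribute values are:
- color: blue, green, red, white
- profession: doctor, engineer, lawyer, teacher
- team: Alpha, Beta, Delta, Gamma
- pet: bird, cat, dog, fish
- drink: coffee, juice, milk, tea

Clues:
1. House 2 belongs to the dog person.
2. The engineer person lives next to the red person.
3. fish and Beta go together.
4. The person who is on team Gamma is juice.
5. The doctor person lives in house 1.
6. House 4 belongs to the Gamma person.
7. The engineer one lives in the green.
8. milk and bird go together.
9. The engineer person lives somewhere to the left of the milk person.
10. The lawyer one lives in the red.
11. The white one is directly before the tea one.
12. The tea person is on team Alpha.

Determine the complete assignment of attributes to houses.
Solution:

House | Color | Profession | Team | Pet | Drink
-----------------------------------------------
  1   | white | doctor | Beta | fish | coffee
  2   | green | engineer | Alpha | dog | tea
  3   | red | lawyer | Delta | bird | milk
  4   | blue | teacher | Gamma | cat | juice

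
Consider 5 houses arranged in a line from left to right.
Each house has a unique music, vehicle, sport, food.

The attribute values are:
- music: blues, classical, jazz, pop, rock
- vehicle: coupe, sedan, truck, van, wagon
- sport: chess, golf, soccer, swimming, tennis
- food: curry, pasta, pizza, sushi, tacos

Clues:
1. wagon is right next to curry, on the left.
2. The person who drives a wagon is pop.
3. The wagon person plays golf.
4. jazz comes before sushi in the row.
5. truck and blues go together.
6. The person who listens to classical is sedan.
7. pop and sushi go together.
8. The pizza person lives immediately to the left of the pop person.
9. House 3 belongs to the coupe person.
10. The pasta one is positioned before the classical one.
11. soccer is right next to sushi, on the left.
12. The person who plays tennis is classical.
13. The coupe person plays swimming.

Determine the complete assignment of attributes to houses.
Solution:

House | Music | Vehicle | Sport | Food
--------------------------------------
  1   | jazz | van | soccer | pizza
  2   | pop | wagon | golf | sushi
  3   | rock | coupe | swimming | curry
  4   | blues | truck | chess | pasta
  5   | classical | sedan | tennis | tacos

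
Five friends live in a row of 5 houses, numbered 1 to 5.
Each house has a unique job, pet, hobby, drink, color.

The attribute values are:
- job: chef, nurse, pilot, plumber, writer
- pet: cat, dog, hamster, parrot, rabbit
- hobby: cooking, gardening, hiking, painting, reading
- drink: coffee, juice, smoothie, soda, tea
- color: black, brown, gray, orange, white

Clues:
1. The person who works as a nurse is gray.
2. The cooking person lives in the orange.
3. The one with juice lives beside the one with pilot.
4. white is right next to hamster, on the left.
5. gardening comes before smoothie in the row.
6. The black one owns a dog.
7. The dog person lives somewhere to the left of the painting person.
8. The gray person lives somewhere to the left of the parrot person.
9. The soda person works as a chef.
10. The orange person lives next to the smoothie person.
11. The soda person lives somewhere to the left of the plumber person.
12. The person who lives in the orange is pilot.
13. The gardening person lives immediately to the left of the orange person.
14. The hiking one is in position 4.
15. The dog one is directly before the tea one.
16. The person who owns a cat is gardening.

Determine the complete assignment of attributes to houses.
Solution:

House | Job | Pet | Hobby | Drink | Color
-----------------------------------------
  1   | writer | cat | gardening | juice | white
  2   | pilot | hamster | cooking | coffee | orange
  3   | nurse | rabbit | reading | smoothie | gray
  4   | chef | dog | hiking | soda | black
  5   | plumber | parrot | painting | tea | brown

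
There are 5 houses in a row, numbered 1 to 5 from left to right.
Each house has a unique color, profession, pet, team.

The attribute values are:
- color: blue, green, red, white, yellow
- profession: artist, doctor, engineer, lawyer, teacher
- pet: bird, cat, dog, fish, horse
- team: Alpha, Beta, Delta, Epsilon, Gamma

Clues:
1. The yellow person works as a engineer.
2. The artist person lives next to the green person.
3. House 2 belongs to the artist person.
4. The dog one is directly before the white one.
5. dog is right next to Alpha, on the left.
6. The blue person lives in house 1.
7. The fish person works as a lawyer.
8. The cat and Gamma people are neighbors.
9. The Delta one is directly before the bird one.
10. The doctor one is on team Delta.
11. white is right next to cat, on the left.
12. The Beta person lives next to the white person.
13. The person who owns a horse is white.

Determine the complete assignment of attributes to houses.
Solution:

House | Color | Profession | Pet | Team
---------------------------------------
  1   | blue | teacher | dog | Beta
  2   | white | artist | horse | Alpha
  3   | green | doctor | cat | Delta
  4   | yellow | engineer | bird | Gamma
  5   | red | lawyer | fish | Epsilon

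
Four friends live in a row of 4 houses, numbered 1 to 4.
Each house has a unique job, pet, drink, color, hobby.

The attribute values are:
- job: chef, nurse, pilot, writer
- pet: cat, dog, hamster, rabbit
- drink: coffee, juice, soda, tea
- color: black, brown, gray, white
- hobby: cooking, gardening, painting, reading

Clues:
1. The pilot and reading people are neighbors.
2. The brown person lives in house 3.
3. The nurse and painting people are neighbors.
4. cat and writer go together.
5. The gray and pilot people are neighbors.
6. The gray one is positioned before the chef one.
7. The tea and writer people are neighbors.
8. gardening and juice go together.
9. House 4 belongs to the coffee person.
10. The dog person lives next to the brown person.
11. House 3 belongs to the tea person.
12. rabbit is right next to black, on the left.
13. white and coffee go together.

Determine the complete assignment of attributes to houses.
Solution:

House | Job | Pet | Drink | Color | Hobby
-----------------------------------------
  1   | nurse | rabbit | juice | gray | gardening
  2   | pilot | dog | soda | black | painting
  3   | chef | hamster | tea | brown | reading
  4   | writer | cat | coffee | white | cooking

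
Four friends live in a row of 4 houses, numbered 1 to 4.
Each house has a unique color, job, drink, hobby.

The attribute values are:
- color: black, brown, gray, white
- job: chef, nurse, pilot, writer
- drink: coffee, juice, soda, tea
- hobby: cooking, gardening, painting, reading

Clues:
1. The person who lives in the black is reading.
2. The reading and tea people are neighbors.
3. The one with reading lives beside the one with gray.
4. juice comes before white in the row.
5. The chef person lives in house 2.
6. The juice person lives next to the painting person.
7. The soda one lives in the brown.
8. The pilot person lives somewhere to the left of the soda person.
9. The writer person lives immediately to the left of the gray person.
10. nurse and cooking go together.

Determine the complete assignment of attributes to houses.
Solution:

House | Color | Job | Drink | Hobby
-----------------------------------
  1   | black | writer | juice | reading
  2   | gray | chef | tea | painting
  3   | white | pilot | coffee | gardening
  4   | brown | nurse | soda | cooking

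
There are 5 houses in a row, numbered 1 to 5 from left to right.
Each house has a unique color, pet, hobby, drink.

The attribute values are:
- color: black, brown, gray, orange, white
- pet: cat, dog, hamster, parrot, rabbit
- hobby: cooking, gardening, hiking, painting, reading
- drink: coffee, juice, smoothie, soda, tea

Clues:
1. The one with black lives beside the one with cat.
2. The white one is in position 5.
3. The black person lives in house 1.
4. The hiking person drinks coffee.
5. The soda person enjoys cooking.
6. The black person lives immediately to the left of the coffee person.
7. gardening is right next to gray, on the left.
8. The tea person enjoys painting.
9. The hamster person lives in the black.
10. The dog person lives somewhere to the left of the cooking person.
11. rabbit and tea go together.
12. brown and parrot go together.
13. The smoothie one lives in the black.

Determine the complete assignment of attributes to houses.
Solution:

House | Color | Pet | Hobby | Drink
-----------------------------------
  1   | black | hamster | gardening | smoothie
  2   | gray | cat | hiking | coffee
  3   | orange | dog | reading | juice
  4   | brown | parrot | cooking | soda
  5   | white | rabbit | painting | tea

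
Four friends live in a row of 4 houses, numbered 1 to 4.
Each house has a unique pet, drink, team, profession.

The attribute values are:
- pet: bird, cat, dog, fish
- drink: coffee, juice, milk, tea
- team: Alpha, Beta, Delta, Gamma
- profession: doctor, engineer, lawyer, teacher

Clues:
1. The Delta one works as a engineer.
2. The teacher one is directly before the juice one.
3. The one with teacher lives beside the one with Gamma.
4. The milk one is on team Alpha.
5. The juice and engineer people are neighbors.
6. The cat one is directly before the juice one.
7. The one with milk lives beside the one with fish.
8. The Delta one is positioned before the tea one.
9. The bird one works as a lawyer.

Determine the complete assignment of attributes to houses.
Solution:

House | Pet | Drink | Team | Profession
---------------------------------------
  1   | cat | milk | Alpha | teacher
  2   | fish | juice | Gamma | doctor
  3   | dog | coffee | Delta | engineer
  4   | bird | tea | Beta | lawyer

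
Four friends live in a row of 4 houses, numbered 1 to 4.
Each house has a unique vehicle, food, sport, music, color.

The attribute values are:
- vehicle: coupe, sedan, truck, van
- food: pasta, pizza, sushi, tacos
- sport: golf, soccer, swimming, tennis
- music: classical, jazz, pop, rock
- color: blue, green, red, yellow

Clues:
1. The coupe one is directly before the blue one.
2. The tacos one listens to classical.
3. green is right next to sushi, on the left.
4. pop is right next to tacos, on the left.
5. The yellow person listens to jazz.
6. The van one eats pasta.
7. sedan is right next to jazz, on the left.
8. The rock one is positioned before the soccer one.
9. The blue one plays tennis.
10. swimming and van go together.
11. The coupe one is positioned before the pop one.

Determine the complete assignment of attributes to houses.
Solution:

House | Vehicle | Food | Sport | Music | Color
----------------------------------------------
  1   | coupe | pizza | golf | rock | green
  2   | truck | sushi | tennis | pop | blue
  3   | sedan | tacos | soccer | classical | red
  4   | van | pasta | swimming | jazz | yellow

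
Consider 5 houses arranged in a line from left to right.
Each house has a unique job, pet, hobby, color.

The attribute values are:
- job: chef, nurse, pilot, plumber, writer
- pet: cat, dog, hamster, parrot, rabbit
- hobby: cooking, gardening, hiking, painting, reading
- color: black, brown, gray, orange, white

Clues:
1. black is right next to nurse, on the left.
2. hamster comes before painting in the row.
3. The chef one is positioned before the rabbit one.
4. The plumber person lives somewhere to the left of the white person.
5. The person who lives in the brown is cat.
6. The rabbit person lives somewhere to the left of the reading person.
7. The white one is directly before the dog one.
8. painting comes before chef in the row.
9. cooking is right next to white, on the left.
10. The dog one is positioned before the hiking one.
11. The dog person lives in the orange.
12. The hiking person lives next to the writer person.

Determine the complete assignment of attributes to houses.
Solution:

House | Job | Pet | Hobby | Color
---------------------------------
  1   | plumber | hamster | cooking | black
  2   | nurse | parrot | painting | white
  3   | chef | dog | gardening | orange
  4   | pilot | rabbit | hiking | gray
  5   | writer | cat | reading | brown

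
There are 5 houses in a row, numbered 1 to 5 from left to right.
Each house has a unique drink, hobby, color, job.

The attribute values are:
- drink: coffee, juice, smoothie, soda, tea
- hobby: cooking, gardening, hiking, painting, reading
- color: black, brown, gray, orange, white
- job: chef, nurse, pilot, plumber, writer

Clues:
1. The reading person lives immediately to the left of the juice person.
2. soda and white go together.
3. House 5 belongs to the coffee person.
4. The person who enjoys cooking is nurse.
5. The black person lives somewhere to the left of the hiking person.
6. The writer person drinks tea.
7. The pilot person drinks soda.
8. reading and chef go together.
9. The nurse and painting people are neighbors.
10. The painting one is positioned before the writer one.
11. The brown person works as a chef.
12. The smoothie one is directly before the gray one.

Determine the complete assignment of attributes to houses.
Solution:

House | Drink | Hobby | Color | Job
-----------------------------------
  1   | smoothie | reading | brown | chef
  2   | juice | cooking | gray | nurse
  3   | soda | painting | white | pilot
  4   | tea | gardening | black | writer
  5   | coffee | hiking | orange | plumber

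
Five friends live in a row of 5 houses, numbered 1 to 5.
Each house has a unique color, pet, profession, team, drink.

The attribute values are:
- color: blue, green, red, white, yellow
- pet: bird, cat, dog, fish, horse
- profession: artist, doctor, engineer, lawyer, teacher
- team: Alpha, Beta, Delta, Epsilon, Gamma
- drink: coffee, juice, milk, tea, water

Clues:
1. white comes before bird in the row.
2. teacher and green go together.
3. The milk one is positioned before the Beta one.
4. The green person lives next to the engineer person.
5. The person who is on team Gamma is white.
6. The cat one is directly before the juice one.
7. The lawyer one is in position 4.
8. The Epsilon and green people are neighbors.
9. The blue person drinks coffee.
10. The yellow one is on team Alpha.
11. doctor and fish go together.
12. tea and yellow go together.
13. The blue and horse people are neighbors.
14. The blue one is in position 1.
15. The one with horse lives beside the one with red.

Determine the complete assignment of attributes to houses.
Solution:

House | Color | Pet | Profession | Team | Drink
-----------------------------------------------
  1   | blue | fish | doctor | Epsilon | coffee
  2   | green | horse | teacher | Delta | milk
  3   | red | cat | engineer | Beta | water
  4   | white | dog | lawyer | Gamma | juice
  5   | yellow | bird | artist | Alpha | tea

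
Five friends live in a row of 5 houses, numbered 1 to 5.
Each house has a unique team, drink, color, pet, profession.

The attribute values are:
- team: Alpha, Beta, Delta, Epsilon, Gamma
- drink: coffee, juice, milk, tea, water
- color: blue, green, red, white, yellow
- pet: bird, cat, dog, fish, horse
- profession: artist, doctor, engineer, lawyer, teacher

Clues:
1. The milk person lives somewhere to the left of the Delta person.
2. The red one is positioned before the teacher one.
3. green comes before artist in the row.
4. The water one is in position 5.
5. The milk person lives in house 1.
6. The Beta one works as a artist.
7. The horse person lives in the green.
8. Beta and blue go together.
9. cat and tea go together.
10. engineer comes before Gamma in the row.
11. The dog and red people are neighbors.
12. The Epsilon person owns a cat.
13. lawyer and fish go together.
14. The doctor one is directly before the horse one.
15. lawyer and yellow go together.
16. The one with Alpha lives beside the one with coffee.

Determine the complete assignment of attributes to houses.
Solution:

House | Team | Drink | Color | Pet | Profession
-----------------------------------------------
  1   | Alpha | milk | yellow | fish | lawyer
  2   | Delta | coffee | white | dog | engineer
  3   | Epsilon | tea | red | cat | doctor
  4   | Gamma | juice | green | horse | teacher
  5   | Beta | water | blue | bird | artist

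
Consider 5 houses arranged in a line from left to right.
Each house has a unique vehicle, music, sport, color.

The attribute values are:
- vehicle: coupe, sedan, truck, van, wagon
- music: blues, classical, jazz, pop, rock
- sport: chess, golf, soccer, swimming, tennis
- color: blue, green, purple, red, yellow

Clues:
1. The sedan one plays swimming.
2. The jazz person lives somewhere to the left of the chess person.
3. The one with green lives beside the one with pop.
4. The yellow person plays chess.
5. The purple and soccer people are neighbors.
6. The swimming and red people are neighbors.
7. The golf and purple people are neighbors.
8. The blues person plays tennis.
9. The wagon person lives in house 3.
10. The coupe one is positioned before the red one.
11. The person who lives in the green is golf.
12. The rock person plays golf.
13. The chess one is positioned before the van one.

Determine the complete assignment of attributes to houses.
Solution:

House | Vehicle | Music | Sport | Color
---------------------------------------
  1   | coupe | rock | golf | green
  2   | sedan | pop | swimming | purple
  3   | wagon | jazz | soccer | red
  4   | truck | classical | chess | yellow
  5   | van | blues | tennis | blue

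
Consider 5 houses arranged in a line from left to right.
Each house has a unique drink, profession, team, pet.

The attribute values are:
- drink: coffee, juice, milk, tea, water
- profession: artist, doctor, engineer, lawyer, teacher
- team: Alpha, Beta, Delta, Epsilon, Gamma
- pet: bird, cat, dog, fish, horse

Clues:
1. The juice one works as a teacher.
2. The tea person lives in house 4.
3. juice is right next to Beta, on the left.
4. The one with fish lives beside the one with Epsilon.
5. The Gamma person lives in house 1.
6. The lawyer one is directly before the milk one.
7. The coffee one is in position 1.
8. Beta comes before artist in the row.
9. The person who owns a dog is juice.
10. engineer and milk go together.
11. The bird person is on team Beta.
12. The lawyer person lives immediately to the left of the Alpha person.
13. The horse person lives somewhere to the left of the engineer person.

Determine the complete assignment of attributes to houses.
Solution:

House | Drink | Profession | Team | Pet
---------------------------------------
  1   | coffee | lawyer | Gamma | horse
  2   | milk | engineer | Alpha | fish
  3   | juice | teacher | Epsilon | dog
  4   | tea | doctor | Beta | bird
  5   | water | artist | Delta | cat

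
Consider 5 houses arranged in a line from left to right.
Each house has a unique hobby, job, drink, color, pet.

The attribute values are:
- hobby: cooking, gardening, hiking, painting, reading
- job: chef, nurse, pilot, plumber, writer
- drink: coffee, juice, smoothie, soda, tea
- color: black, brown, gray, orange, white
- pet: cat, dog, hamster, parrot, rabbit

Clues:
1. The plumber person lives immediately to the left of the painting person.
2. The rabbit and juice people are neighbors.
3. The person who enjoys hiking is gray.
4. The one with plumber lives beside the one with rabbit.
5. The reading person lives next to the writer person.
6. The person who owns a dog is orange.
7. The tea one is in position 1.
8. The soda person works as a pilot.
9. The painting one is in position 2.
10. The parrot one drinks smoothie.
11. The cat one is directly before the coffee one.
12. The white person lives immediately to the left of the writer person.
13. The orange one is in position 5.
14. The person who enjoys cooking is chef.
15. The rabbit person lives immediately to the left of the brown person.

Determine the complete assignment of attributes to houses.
Solution:

House | Hobby | Job | Drink | Color | Pet
-----------------------------------------
  1   | reading | plumber | tea | white | cat
  2   | painting | writer | coffee | black | rabbit
  3   | cooking | chef | juice | brown | hamster
  4   | hiking | nurse | smoothie | gray | parrot
  5   | gardening | pilot | soda | orange | dog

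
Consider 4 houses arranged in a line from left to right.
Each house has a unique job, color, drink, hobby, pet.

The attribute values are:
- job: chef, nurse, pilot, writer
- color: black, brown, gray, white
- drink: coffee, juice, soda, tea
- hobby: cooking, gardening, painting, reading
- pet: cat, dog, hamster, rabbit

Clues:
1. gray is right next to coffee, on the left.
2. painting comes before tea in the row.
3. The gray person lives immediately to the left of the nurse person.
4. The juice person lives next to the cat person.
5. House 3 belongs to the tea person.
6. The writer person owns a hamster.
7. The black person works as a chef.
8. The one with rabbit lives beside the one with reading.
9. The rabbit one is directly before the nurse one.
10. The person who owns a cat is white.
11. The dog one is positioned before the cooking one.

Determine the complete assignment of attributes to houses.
Solution:

House | Job | Color | Drink | Hobby | Pet
-----------------------------------------
  1   | pilot | gray | juice | painting | rabbit
  2   | nurse | white | coffee | reading | cat
  3   | chef | black | tea | gardening | dog
  4   | writer | brown | soda | cooking | hamster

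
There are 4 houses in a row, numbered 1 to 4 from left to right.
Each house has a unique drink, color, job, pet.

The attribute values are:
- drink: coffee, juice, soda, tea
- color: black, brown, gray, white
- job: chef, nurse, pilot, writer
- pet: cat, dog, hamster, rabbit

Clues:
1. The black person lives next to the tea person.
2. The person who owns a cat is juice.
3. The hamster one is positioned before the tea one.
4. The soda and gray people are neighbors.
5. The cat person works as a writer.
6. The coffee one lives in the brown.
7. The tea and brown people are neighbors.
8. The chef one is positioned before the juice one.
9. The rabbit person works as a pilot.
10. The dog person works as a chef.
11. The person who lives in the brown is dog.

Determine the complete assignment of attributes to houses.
Solution:

House | Drink | Color | Job | Pet
---------------------------------
  1   | soda | black | nurse | hamster
  2   | tea | gray | pilot | rabbit
  3   | coffee | brown | chef | dog
  4   | juice | white | writer | cat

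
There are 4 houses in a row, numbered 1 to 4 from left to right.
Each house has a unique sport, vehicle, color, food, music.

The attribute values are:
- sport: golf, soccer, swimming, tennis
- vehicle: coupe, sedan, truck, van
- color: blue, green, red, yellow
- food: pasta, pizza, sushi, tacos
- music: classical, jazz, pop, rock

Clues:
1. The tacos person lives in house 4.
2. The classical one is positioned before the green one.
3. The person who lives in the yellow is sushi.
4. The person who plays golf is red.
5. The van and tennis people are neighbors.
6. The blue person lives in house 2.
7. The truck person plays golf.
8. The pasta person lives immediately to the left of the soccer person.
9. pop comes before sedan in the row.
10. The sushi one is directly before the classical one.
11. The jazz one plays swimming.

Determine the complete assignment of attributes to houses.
Solution:

House | Sport | Vehicle | Color | Food | Music
----------------------------------------------
  1   | swimming | van | yellow | sushi | jazz
  2   | tennis | coupe | blue | pizza | classical
  3   | golf | truck | red | pasta | pop
  4   | soccer | sedan | green | tacos | rock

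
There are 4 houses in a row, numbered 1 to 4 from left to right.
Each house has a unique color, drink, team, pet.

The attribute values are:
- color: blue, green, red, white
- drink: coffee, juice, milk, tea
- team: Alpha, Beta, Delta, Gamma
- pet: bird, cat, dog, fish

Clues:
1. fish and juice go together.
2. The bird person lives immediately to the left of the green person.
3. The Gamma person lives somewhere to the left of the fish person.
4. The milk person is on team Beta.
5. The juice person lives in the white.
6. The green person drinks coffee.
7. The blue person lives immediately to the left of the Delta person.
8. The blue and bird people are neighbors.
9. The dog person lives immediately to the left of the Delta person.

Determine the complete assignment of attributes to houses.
Solution:

House | Color | Drink | Team | Pet
----------------------------------
  1   | blue | milk | Beta | dog
  2   | red | tea | Delta | bird
  3   | green | coffee | Gamma | cat
  4   | white | juice | Alpha | fish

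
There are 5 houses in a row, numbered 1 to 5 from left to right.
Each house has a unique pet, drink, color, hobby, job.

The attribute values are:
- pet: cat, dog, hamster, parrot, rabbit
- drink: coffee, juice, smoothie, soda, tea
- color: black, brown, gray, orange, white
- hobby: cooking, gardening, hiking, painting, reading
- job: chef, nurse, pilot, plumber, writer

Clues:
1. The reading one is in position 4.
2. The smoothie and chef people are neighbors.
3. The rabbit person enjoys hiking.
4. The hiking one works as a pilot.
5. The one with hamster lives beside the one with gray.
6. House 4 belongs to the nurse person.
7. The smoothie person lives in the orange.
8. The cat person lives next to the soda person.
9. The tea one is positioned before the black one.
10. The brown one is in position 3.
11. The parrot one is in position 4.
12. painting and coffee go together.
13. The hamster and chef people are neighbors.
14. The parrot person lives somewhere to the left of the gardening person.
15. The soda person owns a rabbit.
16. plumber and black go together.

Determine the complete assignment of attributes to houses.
Solution:

House | Pet | Drink | Color | Hobby | Job
-----------------------------------------
  1   | hamster | smoothie | orange | cooking | writer
  2   | cat | coffee | gray | painting | chef
  3   | rabbit | soda | brown | hiking | pilot
  4   | parrot | tea | white | reading | nurse
  5   | dog | juice | black | gardening | plumber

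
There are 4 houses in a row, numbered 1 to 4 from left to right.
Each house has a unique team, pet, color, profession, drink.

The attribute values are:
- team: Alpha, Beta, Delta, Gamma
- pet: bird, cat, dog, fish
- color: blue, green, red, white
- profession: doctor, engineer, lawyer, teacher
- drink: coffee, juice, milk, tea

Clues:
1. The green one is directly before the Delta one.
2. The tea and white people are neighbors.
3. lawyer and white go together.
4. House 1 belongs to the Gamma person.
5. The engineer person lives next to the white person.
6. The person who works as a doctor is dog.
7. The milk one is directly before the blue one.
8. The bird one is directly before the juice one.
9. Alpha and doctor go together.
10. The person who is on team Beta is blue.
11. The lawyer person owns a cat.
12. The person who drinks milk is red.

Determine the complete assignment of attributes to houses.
Solution:

House | Team | Pet | Color | Profession | Drink
-----------------------------------------------
  1   | Gamma | bird | green | engineer | tea
  2   | Delta | cat | white | lawyer | juice
  3   | Alpha | dog | red | doctor | milk
  4   | Beta | fish | blue | teacher | coffee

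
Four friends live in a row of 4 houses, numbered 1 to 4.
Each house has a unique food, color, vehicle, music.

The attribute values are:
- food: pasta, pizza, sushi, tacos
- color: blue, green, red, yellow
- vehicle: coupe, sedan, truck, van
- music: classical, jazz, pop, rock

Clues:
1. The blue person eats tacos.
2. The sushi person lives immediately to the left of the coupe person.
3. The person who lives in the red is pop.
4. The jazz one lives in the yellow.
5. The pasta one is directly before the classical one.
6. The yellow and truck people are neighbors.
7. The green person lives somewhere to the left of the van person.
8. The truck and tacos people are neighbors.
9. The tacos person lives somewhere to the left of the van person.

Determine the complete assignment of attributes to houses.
Solution:

House | Food | Color | Vehicle | Music
--------------------------------------
  1   | pasta | yellow | sedan | jazz
  2   | sushi | green | truck | classical
  3   | tacos | blue | coupe | rock
  4   | pizza | red | van | pop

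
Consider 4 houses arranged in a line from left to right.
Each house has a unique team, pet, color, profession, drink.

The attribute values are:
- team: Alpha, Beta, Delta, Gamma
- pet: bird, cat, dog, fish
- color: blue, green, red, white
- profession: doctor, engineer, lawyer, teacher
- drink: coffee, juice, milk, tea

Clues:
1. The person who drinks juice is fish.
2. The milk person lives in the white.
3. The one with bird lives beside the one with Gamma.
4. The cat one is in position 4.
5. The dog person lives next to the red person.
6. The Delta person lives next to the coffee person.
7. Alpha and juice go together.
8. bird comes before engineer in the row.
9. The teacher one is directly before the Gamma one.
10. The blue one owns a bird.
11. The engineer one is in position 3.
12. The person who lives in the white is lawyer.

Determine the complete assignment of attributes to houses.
Solution:

House | Team | Pet | Color | Profession | Drink
-----------------------------------------------
  1   | Delta | bird | blue | teacher | tea
  2   | Gamma | dog | green | doctor | coffee
  3   | Alpha | fish | red | engineer | juice
  4   | Beta | cat | white | lawyer | milk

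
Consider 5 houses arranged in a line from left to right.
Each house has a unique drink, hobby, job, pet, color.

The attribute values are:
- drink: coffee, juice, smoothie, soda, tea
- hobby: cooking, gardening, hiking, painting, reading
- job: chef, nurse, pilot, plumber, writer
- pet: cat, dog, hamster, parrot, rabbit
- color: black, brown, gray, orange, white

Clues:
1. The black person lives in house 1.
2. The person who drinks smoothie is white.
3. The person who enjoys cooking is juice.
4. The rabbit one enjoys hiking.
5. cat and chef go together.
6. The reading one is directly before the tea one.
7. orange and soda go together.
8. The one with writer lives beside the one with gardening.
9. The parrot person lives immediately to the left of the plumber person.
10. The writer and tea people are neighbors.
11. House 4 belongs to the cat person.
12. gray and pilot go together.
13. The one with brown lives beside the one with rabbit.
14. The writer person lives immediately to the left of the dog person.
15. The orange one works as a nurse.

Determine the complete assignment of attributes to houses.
Solution:

House | Drink | Hobby | Job | Pet | Color
-----------------------------------------
  1   | coffee | reading | writer | parrot | black
  2   | tea | gardening | plumber | dog | brown
  3   | soda | hiking | nurse | rabbit | orange
  4   | smoothie | painting | chef | cat | white
  5   | juice | cooking | pilot | hamster | gray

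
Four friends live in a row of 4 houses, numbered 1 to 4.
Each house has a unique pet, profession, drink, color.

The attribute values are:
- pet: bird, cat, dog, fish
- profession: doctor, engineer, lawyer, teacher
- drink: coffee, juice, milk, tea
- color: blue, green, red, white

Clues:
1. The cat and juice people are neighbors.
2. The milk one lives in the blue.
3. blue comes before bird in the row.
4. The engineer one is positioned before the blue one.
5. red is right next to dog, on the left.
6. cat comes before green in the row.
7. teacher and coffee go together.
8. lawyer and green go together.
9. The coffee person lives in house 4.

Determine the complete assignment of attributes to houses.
Solution:

House | Pet | Profession | Drink | Color
----------------------------------------
  1   | cat | engineer | tea | red
  2   | dog | lawyer | juice | green
  3   | fish | doctor | milk | blue
  4   | bird | teacher | coffee | white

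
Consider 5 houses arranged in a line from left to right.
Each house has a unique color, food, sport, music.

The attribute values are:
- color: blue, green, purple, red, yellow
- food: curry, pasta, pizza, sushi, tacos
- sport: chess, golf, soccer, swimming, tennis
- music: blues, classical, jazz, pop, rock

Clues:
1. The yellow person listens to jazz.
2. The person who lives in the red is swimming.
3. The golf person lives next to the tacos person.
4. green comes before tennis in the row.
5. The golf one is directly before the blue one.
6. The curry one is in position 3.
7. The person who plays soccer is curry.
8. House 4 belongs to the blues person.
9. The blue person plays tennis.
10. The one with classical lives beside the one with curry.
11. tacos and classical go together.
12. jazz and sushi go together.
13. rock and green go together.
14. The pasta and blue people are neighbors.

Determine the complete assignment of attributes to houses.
Solution:

House | Color | Food | Sport | Music
------------------------------------
  1   | green | pasta | golf | rock
  2   | blue | tacos | tennis | classical
  3   | purple | curry | soccer | pop
  4   | red | pizza | swimming | blues
  5   | yellow | sushi | chess | jazz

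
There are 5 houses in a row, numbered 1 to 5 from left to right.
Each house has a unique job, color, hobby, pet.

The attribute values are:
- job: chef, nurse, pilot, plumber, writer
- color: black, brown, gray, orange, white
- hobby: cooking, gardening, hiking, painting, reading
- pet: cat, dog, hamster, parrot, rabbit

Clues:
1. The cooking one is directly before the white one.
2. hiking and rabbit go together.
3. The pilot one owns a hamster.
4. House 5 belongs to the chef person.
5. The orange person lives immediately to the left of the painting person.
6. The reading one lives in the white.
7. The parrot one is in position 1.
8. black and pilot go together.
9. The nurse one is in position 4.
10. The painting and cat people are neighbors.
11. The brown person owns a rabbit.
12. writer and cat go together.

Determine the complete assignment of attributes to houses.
Solution:

House | Job | Color | Hobby | Pet
---------------------------------
  1   | plumber | orange | gardening | parrot
  2   | pilot | black | painting | hamster
  3   | writer | gray | cooking | cat
  4   | nurse | white | reading | dog
  5   | chef | brown | hiking | rabbit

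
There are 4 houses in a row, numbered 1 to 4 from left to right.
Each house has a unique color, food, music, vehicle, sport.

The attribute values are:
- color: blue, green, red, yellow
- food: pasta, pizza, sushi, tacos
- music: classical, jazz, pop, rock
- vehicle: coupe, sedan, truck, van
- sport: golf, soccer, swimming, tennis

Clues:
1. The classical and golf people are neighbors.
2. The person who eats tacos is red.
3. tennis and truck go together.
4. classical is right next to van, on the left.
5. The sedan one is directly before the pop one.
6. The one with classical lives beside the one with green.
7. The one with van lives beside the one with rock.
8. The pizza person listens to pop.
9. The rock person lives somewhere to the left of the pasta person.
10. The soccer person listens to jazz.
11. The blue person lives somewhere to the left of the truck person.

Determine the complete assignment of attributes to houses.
Solution:

House | Color | Food | Music | Vehicle | Sport
----------------------------------------------
  1   | blue | sushi | classical | sedan | swimming
  2   | green | pizza | pop | van | golf
  3   | red | tacos | rock | truck | tennis
  4   | yellow | pasta | jazz | coupe | soccer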